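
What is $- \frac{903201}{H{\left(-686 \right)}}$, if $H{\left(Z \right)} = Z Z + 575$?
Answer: $- \frac{301067}{157057} \approx -1.9169$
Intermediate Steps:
$H{\left(Z \right)} = 575 + Z^{2}$ ($H{\left(Z \right)} = Z^{2} + 575 = 575 + Z^{2}$)
$- \frac{903201}{H{\left(-686 \right)}} = - \frac{903201}{575 + \left(-686\right)^{2}} = - \frac{903201}{575 + 470596} = - \frac{903201}{471171} = \left(-903201\right) \frac{1}{471171} = - \frac{301067}{157057}$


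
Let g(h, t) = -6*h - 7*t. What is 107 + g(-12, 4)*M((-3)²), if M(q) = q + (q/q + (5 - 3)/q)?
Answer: 5011/9 ≈ 556.78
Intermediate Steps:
g(h, t) = -7*t - 6*h
M(q) = 1 + q + 2/q (M(q) = q + (1 + 2/q) = 1 + q + 2/q)
107 + g(-12, 4)*M((-3)²) = 107 + (-7*4 - 6*(-12))*(1 + (-3)² + 2/((-3)²)) = 107 + (-28 + 72)*(1 + 9 + 2/9) = 107 + 44*(1 + 9 + 2*(⅑)) = 107 + 44*(1 + 9 + 2/9) = 107 + 44*(92/9) = 107 + 4048/9 = 5011/9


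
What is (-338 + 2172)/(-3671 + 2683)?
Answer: -917/494 ≈ -1.8563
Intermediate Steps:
(-338 + 2172)/(-3671 + 2683) = 1834/(-988) = 1834*(-1/988) = -917/494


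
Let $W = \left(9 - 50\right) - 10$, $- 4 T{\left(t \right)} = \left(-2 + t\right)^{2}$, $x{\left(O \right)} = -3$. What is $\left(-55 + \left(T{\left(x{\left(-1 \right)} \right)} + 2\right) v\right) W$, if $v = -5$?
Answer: $\frac{6885}{4} \approx 1721.3$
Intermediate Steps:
$T{\left(t \right)} = - \frac{\left(-2 + t\right)^{2}}{4}$
$W = -51$ ($W = -41 - 10 = -51$)
$\left(-55 + \left(T{\left(x{\left(-1 \right)} \right)} + 2\right) v\right) W = \left(-55 + \left(- \frac{\left(-2 - 3\right)^{2}}{4} + 2\right) \left(-5\right)\right) \left(-51\right) = \left(-55 + \left(- \frac{\left(-5\right)^{2}}{4} + 2\right) \left(-5\right)\right) \left(-51\right) = \left(-55 + \left(\left(- \frac{1}{4}\right) 25 + 2\right) \left(-5\right)\right) \left(-51\right) = \left(-55 + \left(- \frac{25}{4} + 2\right) \left(-5\right)\right) \left(-51\right) = \left(-55 - - \frac{85}{4}\right) \left(-51\right) = \left(-55 + \frac{85}{4}\right) \left(-51\right) = \left(- \frac{135}{4}\right) \left(-51\right) = \frac{6885}{4}$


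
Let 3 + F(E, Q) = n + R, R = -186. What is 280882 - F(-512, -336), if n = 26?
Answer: 281045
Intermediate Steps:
F(E, Q) = -163 (F(E, Q) = -3 + (26 - 186) = -3 - 160 = -163)
280882 - F(-512, -336) = 280882 - 1*(-163) = 280882 + 163 = 281045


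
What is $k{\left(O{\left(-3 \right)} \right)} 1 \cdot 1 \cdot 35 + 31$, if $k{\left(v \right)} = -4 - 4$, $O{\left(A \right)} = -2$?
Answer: $-249$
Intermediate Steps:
$k{\left(v \right)} = -8$ ($k{\left(v \right)} = -4 - 4 = -8$)
$k{\left(O{\left(-3 \right)} \right)} 1 \cdot 1 \cdot 35 + 31 = \left(-8\right) 1 \cdot 1 \cdot 35 + 31 = \left(-8\right) 1 \cdot 35 + 31 = \left(-8\right) 35 + 31 = -280 + 31 = -249$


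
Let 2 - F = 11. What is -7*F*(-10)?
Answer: -630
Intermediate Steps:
F = -9 (F = 2 - 1*11 = 2 - 11 = -9)
-7*F*(-10) = -7*(-9)*(-10) = 63*(-10) = -630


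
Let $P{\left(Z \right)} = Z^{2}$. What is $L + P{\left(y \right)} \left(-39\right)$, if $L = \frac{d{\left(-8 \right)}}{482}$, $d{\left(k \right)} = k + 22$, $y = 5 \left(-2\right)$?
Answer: $- \frac{939893}{241} \approx -3900.0$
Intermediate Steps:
$y = -10$
$d{\left(k \right)} = 22 + k$
$L = \frac{7}{241}$ ($L = \frac{22 - 8}{482} = 14 \cdot \frac{1}{482} = \frac{7}{241} \approx 0.029046$)
$L + P{\left(y \right)} \left(-39\right) = \frac{7}{241} + \left(-10\right)^{2} \left(-39\right) = \frac{7}{241} + 100 \left(-39\right) = \frac{7}{241} - 3900 = - \frac{939893}{241}$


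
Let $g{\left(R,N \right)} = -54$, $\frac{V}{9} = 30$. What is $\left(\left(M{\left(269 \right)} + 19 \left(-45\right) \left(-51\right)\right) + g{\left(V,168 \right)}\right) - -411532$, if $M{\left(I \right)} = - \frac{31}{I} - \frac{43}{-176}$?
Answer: $\frac{21545455663}{47344} \approx 4.5508 \cdot 10^{5}$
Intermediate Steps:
$V = 270$ ($V = 9 \cdot 30 = 270$)
$M{\left(I \right)} = \frac{43}{176} - \frac{31}{I}$ ($M{\left(I \right)} = - \frac{31}{I} - - \frac{43}{176} = - \frac{31}{I} + \frac{43}{176} = \frac{43}{176} - \frac{31}{I}$)
$\left(\left(M{\left(269 \right)} + 19 \left(-45\right) \left(-51\right)\right) + g{\left(V,168 \right)}\right) - -411532 = \left(\left(\left(\frac{43}{176} - \frac{31}{269}\right) + 19 \left(-45\right) \left(-51\right)\right) - 54\right) - -411532 = \left(\left(\left(\frac{43}{176} - \frac{31}{269}\right) - -43605\right) - 54\right) + 411532 = \left(\left(\left(\frac{43}{176} - \frac{31}{269}\right) + 43605\right) - 54\right) + 411532 = \left(\left(\frac{6111}{47344} + 43605\right) - 54\right) + 411532 = \left(\frac{2064441231}{47344} - 54\right) + 411532 = \frac{2061884655}{47344} + 411532 = \frac{21545455663}{47344}$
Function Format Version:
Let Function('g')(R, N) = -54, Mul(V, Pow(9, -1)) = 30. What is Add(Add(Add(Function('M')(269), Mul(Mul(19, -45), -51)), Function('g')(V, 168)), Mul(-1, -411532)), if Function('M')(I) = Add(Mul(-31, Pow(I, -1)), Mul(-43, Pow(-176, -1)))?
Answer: Rational(21545455663, 47344) ≈ 4.5508e+5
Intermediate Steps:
V = 270 (V = Mul(9, 30) = 270)
Function('M')(I) = Add(Rational(43, 176), Mul(-31, Pow(I, -1))) (Function('M')(I) = Add(Mul(-31, Pow(I, -1)), Mul(-43, Rational(-1, 176))) = Add(Mul(-31, Pow(I, -1)), Rational(43, 176)) = Add(Rational(43, 176), Mul(-31, Pow(I, -1))))
Add(Add(Add(Function('M')(269), Mul(Mul(19, -45), -51)), Function('g')(V, 168)), Mul(-1, -411532)) = Add(Add(Add(Add(Rational(43, 176), Mul(-31, Pow(269, -1))), Mul(Mul(19, -45), -51)), -54), Mul(-1, -411532)) = Add(Add(Add(Add(Rational(43, 176), Mul(-31, Rational(1, 269))), Mul(-855, -51)), -54), 411532) = Add(Add(Add(Add(Rational(43, 176), Rational(-31, 269)), 43605), -54), 411532) = Add(Add(Add(Rational(6111, 47344), 43605), -54), 411532) = Add(Add(Rational(2064441231, 47344), -54), 411532) = Add(Rational(2061884655, 47344), 411532) = Rational(21545455663, 47344)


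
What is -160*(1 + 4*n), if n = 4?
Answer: -2720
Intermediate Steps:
-160*(1 + 4*n) = -160*(1 + 4*4) = -160*(1 + 16) = -160*17 = -2720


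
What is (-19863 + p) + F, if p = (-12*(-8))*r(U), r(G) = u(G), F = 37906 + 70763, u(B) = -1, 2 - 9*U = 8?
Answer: 88710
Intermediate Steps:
U = -⅔ (U = 2/9 - ⅑*8 = 2/9 - 8/9 = -⅔ ≈ -0.66667)
F = 108669
r(G) = -1
p = -96 (p = -12*(-8)*(-1) = 96*(-1) = -96)
(-19863 + p) + F = (-19863 - 96) + 108669 = -19959 + 108669 = 88710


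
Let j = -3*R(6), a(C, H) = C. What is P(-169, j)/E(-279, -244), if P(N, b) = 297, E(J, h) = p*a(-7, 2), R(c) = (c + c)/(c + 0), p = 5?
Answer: -297/35 ≈ -8.4857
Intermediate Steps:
R(c) = 2 (R(c) = (2*c)/c = 2)
E(J, h) = -35 (E(J, h) = 5*(-7) = -35)
j = -6 (j = -3*2 = -6)
P(-169, j)/E(-279, -244) = 297/(-35) = 297*(-1/35) = -297/35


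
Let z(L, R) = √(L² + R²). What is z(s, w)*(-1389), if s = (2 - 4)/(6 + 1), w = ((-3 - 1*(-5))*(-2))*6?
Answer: -2778*√7057/7 ≈ -33338.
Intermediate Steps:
w = -24 (w = ((-3 + 5)*(-2))*6 = (2*(-2))*6 = -4*6 = -24)
s = -2/7 ≈ -0.28571
z(s, w)*(-1389) = √((-2/7)² + (-24)²)*(-1389) = √(4/49 + 576)*(-1389) = √(28228/49)*(-1389) = (2*√7057/7)*(-1389) = -2778*√7057/7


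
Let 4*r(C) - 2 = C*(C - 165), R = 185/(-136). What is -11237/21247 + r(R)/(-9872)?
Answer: -8296886172775/15518172409856 ≈ -0.53466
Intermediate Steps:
R = -185/136 (R = 185*(-1/136) = -185/136 ≈ -1.3603)
r(C) = 1/2 + C*(-165 + C)/4 (r(C) = 1/2 + (C*(C - 165))/4 = 1/2 + (C*(-165 + C))/4 = 1/2 + C*(-165 + C)/4)
-11237/21247 + r(R)/(-9872) = -11237/21247 + (1/2 - 165/4*(-185/136) + (-185/136)**2/4)/(-9872) = -11237*1/21247 + (1/2 + 30525/544 + (1/4)*(34225/18496))*(-1/9872) = -11237/21247 + (1/2 + 30525/544 + 34225/73984)*(-1/9872) = -11237/21247 + (4222617/73984)*(-1/9872) = -11237/21247 - 4222617/730370048 = -8296886172775/15518172409856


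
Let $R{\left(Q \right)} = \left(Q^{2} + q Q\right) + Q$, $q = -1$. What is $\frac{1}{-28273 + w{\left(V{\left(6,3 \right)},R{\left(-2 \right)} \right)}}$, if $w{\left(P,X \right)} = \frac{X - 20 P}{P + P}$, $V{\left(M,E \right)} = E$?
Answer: $- \frac{3}{84847} \approx -3.5358 \cdot 10^{-5}$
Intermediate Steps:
$R{\left(Q \right)} = Q^{2}$ ($R{\left(Q \right)} = \left(Q^{2} - Q\right) + Q = Q^{2}$)
$w{\left(P,X \right)} = \frac{X - 20 P}{2 P}$
$\frac{1}{-28273 + w{\left(V{\left(6,3 \right)},R{\left(-2 \right)} \right)}} = \frac{1}{-28273 - \left(10 - \frac{\left(-2\right)^{2}}{2 \cdot 3}\right)} = \frac{1}{-28273 - \left(10 - \frac{2}{3}\right)} = \frac{1}{-28273 + \left(-10 + \frac{2}{3}\right)} = \frac{1}{-28273 - \frac{28}{3}} = \frac{1}{- \frac{84847}{3}} = - \frac{3}{84847}$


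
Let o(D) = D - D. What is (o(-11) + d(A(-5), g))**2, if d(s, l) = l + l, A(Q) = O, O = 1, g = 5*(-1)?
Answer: 100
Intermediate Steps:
o(D) = 0
g = -5
A(Q) = 1
d(s, l) = 2*l
(o(-11) + d(A(-5), g))**2 = (0 + 2*(-5))**2 = (0 - 10)**2 = (-10)**2 = 100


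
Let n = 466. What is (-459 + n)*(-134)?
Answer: -938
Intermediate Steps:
(-459 + n)*(-134) = (-459 + 466)*(-134) = 7*(-134) = -938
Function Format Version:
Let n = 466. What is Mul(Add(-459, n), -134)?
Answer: -938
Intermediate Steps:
Mul(Add(-459, n), -134) = Mul(Add(-459, 466), -134) = Mul(7, -134) = -938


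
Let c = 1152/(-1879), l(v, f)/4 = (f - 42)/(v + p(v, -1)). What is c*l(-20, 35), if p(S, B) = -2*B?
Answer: -1792/1879 ≈ -0.95370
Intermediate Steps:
l(v, f) = 4*(-42 + f)/(2 + v) (l(v, f) = 4*((f - 42)/(v - 2*(-1))) = 4*((-42 + f)/(v + 2)) = 4*((-42 + f)/(2 + v)) = 4*(-42 + f)/(2 + v))
c = -1152/1879 (c = 1152*(-1/1879) = -1152/1879 ≈ -0.61309)
c*l(-20, 35) = -4608*(-42 + 35)/(1879*(2 - 20)) = -4608*(-7)/(1879*(-18)) = -4608*(-1)*(-7)/(1879*18) = -1152/1879*14/9 = -1792/1879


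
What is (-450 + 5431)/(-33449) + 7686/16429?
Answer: 25036595/78504803 ≈ 0.31892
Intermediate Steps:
(-450 + 5431)/(-33449) + 7686/16429 = 4981*(-1/33449) + 7686*(1/16429) = -4981/33449 + 1098/2347 = 25036595/78504803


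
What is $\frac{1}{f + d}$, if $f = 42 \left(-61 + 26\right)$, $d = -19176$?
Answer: $- \frac{1}{20646} \approx -4.8436 \cdot 10^{-5}$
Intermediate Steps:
$f = -1470$ ($f = 42 \left(-35\right) = -1470$)
$\frac{1}{f + d} = \frac{1}{-1470 - 19176} = \frac{1}{-20646} = - \frac{1}{20646}$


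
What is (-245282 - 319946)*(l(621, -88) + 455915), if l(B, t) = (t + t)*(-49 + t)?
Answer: -271324701156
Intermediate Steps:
l(B, t) = 2*t*(-49 + t) (l(B, t) = (2*t)*(-49 + t) = 2*t*(-49 + t))
(-245282 - 319946)*(l(621, -88) + 455915) = (-245282 - 319946)*(2*(-88)*(-49 - 88) + 455915) = -565228*(2*(-88)*(-137) + 455915) = -565228*(24112 + 455915) = -565228*480027 = -271324701156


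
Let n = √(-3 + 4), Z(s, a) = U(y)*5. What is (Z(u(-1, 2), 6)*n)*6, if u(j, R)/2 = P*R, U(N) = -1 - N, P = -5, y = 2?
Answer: -90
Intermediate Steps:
u(j, R) = -10*R (u(j, R) = 2*(-5*R) = -10*R)
Z(s, a) = -15 (Z(s, a) = (-1 - 1*2)*5 = (-1 - 2)*5 = -3*5 = -15)
n = 1 (n = √1 = 1)
(Z(u(-1, 2), 6)*n)*6 = -15*1*6 = -15*6 = -90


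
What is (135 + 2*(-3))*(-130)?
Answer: -16770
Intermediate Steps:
(135 + 2*(-3))*(-130) = (135 - 6)*(-130) = 129*(-130) = -16770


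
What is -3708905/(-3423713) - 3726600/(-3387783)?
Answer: 8441258057805/3866265566093 ≈ 2.1833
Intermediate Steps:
-3708905/(-3423713) - 3726600/(-3387783) = -3708905*(-1/3423713) - 3726600*(-1/3387783) = 3708905/3423713 + 1242200/1129261 = 8441258057805/3866265566093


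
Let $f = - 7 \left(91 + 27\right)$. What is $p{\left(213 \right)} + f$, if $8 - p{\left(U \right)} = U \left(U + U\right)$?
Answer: $-91556$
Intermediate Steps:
$p{\left(U \right)} = 8 - 2 U^{2}$ ($p{\left(U \right)} = 8 - U \left(U + U\right) = 8 - U 2 U = 8 - 2 U^{2}$)
$f = -826$ ($f = \left(-7\right) 118 = -826$)
$p{\left(213 \right)} + f = \left(8 - 2 \cdot 213^{2}\right) - 826 = \left(8 - 90738\right) - 826 = -90730 - 826 = -91556$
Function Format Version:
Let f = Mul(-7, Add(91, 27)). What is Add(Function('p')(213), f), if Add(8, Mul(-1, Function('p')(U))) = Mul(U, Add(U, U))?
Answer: -91556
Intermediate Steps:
Function('p')(U) = Add(8, Mul(-2, Pow(U, 2))) (Function('p')(U) = Add(8, Mul(-1, Mul(U, Add(U, U)))) = Add(8, Mul(-1, Mul(U, Mul(2, U)))) = Add(8, Mul(-1, Mul(2, Pow(U, 2)))) = Add(8, Mul(-2, Pow(U, 2))))
f = -826 (f = Mul(-7, 118) = -826)
Add(Function('p')(213), f) = Add(Add(8, Mul(-2, Pow(213, 2))), -826) = Add(Add(8, Mul(-2, 45369)), -826) = Add(Add(8, -90738), -826) = Add(-90730, -826) = -91556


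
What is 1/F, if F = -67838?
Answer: -1/67838 ≈ -1.4741e-5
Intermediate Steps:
1/F = 1/(-67838) = -1/67838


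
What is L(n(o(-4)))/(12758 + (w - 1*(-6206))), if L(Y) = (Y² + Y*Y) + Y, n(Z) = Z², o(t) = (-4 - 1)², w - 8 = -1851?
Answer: 260625/5707 ≈ 45.668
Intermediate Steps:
w = -1843 (w = 8 - 1851 = -1843)
o(t) = 25 (o(t) = (-5)² = 25)
L(Y) = Y + 2*Y² (L(Y) = (Y² + Y²) + Y = 2*Y² + Y = Y + 2*Y²)
L(n(o(-4)))/(12758 + (w - 1*(-6206))) = (25²*(1 + 2*25²))/(12758 + (-1843 - 1*(-6206))) = (625*(1 + 2*625))/(12758 + (-1843 + 6206)) = (625*(1 + 1250))/(12758 + 4363) = (625*1251)/17121 = 781875*(1/17121) = 260625/5707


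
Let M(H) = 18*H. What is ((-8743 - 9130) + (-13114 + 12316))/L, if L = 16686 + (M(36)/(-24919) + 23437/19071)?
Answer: -8873023979079/7930263603409 ≈ -1.1189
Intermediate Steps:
L = 7930263603409/475230249 (L = 16686 + ((18*36)/(-24919) + 23437/19071) = 16686 + (648*(-1/24919) + 23437*(1/19071)) = 16686 + (-648/24919 + 23437/19071) = 16686 + 571668595/475230249 = 7930263603409/475230249 ≈ 16687.)
((-8743 - 9130) + (-13114 + 12316))/L = ((-8743 - 9130) + (-13114 + 12316))/(7930263603409/475230249) = (-17873 - 798)*(475230249/7930263603409) = -18671*475230249/7930263603409 = -8873023979079/7930263603409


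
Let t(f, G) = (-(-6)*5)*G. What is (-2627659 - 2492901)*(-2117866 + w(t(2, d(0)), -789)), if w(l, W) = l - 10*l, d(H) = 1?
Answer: 10846042476160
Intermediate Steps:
t(f, G) = 30*G (t(f, G) = (-3*(-10))*G = 30*G)
w(l, W) = -9*l
(-2627659 - 2492901)*(-2117866 + w(t(2, d(0)), -789)) = (-2627659 - 2492901)*(-2117866 - 270) = -5120560*(-2117866 - 9*30) = -5120560*(-2117866 - 270) = -5120560*(-2118136) = 10846042476160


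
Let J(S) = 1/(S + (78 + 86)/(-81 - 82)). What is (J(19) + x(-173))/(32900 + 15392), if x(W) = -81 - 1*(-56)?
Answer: -36581/70820218 ≈ -0.00051653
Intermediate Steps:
x(W) = -25 (x(W) = -81 + 56 = -25)
J(S) = 1/(-164/163 + S) (J(S) = 1/(S + 164/(-163)) = 1/(S + 164*(-1/163)) = 1/(S - 164/163) = 1/(-164/163 + S))
(J(19) + x(-173))/(32900 + 15392) = (163/(-164 + 163*19) - 25)/(32900 + 15392) = (163/(-164 + 3097) - 25)/48292 = (163/2933 - 25)*(1/48292) = -73162/2933*1/48292 = -36581/70820218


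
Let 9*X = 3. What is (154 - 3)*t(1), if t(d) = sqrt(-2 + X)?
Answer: 151*I*sqrt(15)/3 ≈ 194.94*I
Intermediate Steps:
X = 1/3 (X = (1/9)*3 = 1/3 ≈ 0.33333)
t(d) = I*sqrt(15)/3 (t(d) = sqrt(-2 + 1/3) = sqrt(-5/3) = I*sqrt(15)/3)
(154 - 3)*t(1) = (154 - 3)*(I*sqrt(15)/3) = 151*(I*sqrt(15)/3) = 151*I*sqrt(15)/3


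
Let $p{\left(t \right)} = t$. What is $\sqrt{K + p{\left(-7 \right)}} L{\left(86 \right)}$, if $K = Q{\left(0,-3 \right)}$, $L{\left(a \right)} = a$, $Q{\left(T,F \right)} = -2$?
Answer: $258 i \approx 258.0 i$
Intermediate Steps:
$K = -2$
$\sqrt{K + p{\left(-7 \right)}} L{\left(86 \right)} = \sqrt{-2 - 7} \cdot 86 = \sqrt{-9} \cdot 86 = 3 i 86 = 258 i$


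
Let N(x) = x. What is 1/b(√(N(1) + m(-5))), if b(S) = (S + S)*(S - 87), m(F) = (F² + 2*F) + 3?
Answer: -1/15100 - 87*√19/286900 ≈ -0.0013880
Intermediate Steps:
m(F) = 3 + F² + 2*F
b(S) = 2*S*(-87 + S) (b(S) = (2*S)*(-87 + S) = 2*S*(-87 + S))
1/b(√(N(1) + m(-5))) = 1/(2*√(1 + (3 + (-5)² + 2*(-5)))*(-87 + √(1 + (3 + (-5)² + 2*(-5))))) = 1/(2*√(1 + (3 + 25 - 10))*(-87 + √(1 + (3 + 25 - 10)))) = 1/(2*√(1 + 18)*(-87 + √(1 + 18))) = 1/(2*√19*(-87 + √19)) = √19/(38*(-87 + √19))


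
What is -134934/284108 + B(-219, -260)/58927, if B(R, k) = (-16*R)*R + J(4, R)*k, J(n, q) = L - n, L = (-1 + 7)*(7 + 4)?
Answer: -952680733/69180298 ≈ -13.771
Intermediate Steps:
L = 66 (L = 6*11 = 66)
J(n, q) = 66 - n
B(R, k) = -16*R² + 62*k (B(R, k) = (-16*R)*R + (66 - 1*4)*k = -16*R² + (66 - 4)*k = -16*R² + 62*k)
-134934/284108 + B(-219, -260)/58927 = -134934/284108 + (-16*(-219)² + 62*(-260))/58927 = -134934*1/284108 + (-16*47961 - 16120)*(1/58927) = -67467/142054 + (-767376 - 16120)*(1/58927) = -67467/142054 - 783496*1/58927 = -67467/142054 - 783496/58927 = -952680733/69180298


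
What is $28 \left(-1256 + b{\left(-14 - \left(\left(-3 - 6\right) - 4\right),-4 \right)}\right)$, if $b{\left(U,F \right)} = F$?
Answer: $-35280$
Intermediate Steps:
$28 \left(-1256 + b{\left(-14 - \left(\left(-3 - 6\right) - 4\right),-4 \right)}\right) = 28 \left(-1256 - 4\right) = 28 \left(-1260\right) = -35280$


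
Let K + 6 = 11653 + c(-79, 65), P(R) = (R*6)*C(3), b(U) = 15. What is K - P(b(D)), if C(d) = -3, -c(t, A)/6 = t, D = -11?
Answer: 12391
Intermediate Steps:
c(t, A) = -6*t
P(R) = -18*R (P(R) = (R*6)*(-3) = (6*R)*(-3) = -18*R)
K = 12121 (K = -6 + (11653 - 6*(-79)) = -6 + (11653 + 474) = -6 + 12127 = 12121)
K - P(b(D)) = 12121 - (-18)*15 = 12121 - 1*(-270) = 12121 + 270 = 12391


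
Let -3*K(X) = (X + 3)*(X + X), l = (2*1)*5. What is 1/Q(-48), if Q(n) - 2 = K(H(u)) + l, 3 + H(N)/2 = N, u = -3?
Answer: -1/60 ≈ -0.016667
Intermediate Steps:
H(N) = -6 + 2*N
l = 10 (l = 2*5 = 10)
K(X) = -2*X*(3 + X)/3 (K(X) = -(X + 3)*(X + X)/3 = -(3 + X)*2*X/3 = -2*X*(3 + X)/3)
Q(n) = -60 (Q(n) = 2 + (-2*(-6 + 2*(-3))*(3 + (-6 + 2*(-3)))/3 + 10) = 2 + (-2*(-6 - 6)*(3 + (-6 - 6))/3 + 10) = 2 + (-2/3*(-12)*(3 - 12) + 10) = 2 + (-2/3*(-12)*(-9) + 10) = 2 + (-72 + 10) = 2 - 62 = -60)
1/Q(-48) = 1/(-60) = -1/60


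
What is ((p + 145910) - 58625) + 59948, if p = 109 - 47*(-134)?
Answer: 153640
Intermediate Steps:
p = 6407 (p = 109 + 6298 = 6407)
((p + 145910) - 58625) + 59948 = ((6407 + 145910) - 58625) + 59948 = (152317 - 58625) + 59948 = 93692 + 59948 = 153640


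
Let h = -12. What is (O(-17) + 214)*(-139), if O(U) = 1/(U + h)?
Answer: -862495/29 ≈ -29741.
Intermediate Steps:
O(U) = 1/(-12 + U) (O(U) = 1/(U - 12) = 1/(-12 + U))
(O(-17) + 214)*(-139) = (1/(-12 - 17) + 214)*(-139) = (1/(-29) + 214)*(-139) = (-1/29 + 214)*(-139) = (6205/29)*(-139) = -862495/29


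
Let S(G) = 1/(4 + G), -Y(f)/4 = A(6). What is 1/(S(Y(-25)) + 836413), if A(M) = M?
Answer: 20/16728259 ≈ 1.1956e-6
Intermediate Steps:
Y(f) = -24 (Y(f) = -4*6 = -24)
1/(S(Y(-25)) + 836413) = 1/(1/(4 - 24) + 836413) = 1/(1/(-20) + 836413) = 1/(-1/20 + 836413) = 1/(16728259/20) = 20/16728259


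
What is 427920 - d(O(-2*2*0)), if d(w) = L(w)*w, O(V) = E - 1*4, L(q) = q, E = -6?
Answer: 427820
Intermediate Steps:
O(V) = -10 (O(V) = -6 - 1*4 = -6 - 4 = -10)
d(w) = w**2 (d(w) = w*w = w**2)
427920 - d(O(-2*2*0)) = 427920 - 1*(-10)**2 = 427920 - 1*100 = 427920 - 100 = 427820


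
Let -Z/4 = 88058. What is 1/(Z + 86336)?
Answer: -1/265896 ≈ -3.7609e-6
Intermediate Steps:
Z = -352232 (Z = -4*88058 = -352232)
1/(Z + 86336) = 1/(-352232 + 86336) = 1/(-265896) = -1/265896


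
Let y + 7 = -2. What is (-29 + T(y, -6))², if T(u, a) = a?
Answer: 1225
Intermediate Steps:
y = -9 (y = -7 - 2 = -9)
(-29 + T(y, -6))² = (-29 - 6)² = (-35)² = 1225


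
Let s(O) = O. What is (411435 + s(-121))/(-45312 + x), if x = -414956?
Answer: -205657/230134 ≈ -0.89364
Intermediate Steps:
(411435 + s(-121))/(-45312 + x) = (411435 - 121)/(-45312 - 414956) = 411314/(-460268) = 411314*(-1/460268) = -205657/230134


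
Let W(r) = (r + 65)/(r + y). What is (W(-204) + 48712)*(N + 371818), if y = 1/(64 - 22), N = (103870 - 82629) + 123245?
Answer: 215464781420768/8567 ≈ 2.5151e+10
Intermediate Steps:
N = 144486 (N = 21241 + 123245 = 144486)
y = 1/42 ≈ 0.023810
W(r) = (65 + r)/(1/42 + r) (W(r) = (r + 65)/(r + 1/42) = (65 + r)/(1/42 + r))
(W(-204) + 48712)*(N + 371818) = (42*(65 - 204)/(1 + 42*(-204)) + 48712)*(144486 + 371818) = (42*(-139)/(1 - 8568) + 48712)*516304 = (42*(-139)/(-8567) + 48712)*516304 = (42*(-1/8567)*(-139) + 48712)*516304 = (5838/8567 + 48712)*516304 = (417321542/8567)*516304 = 215464781420768/8567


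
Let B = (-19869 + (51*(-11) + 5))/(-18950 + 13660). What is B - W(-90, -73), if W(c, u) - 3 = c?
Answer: 96131/1058 ≈ 90.861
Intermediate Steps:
W(c, u) = 3 + c
B = 4085/1058 (B = (-19869 + (-561 + 5))/(-5290) = (-19869 - 556)*(-1/5290) = -20425*(-1/5290) = 4085/1058 ≈ 3.8611)
B - W(-90, -73) = 4085/1058 - (3 - 90) = 4085/1058 - 1*(-87) = 4085/1058 + 87 = 96131/1058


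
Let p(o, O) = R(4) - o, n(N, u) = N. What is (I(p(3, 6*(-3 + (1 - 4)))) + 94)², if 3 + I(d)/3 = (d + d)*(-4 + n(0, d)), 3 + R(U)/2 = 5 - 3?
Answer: 42025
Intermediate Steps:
R(U) = -2 (R(U) = -6 + 2*(5 - 3) = -6 + 2*2 = -6 + 4 = -2)
p(o, O) = -2 - o
I(d) = -9 - 24*d (I(d) = -9 + 3*((d + d)*(-4 + 0)) = -9 + 3*((2*d)*(-4)) = -9 + 3*(-8*d) = -9 - 24*d)
(I(p(3, 6*(-3 + (1 - 4)))) + 94)² = ((-9 - 24*(-2 - 1*3)) + 94)² = ((-9 - 24*(-2 - 3)) + 94)² = ((-9 - 24*(-5)) + 94)² = ((-9 + 120) + 94)² = (111 + 94)² = 205² = 42025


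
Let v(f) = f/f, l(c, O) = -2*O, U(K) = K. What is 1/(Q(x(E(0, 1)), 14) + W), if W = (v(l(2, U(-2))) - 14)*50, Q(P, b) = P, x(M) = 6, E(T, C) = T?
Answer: -1/644 ≈ -0.0015528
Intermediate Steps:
l(c, O) = -2*O
v(f) = 1
W = -650 (W = (1 - 14)*50 = -13*50 = -650)
1/(Q(x(E(0, 1)), 14) + W) = 1/(6 - 650) = 1/(-644) = -1/644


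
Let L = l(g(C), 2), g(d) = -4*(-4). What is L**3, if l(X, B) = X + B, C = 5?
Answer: 5832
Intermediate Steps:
g(d) = 16
l(X, B) = B + X
L = 18 (L = 2 + 16 = 18)
L**3 = 18**3 = 5832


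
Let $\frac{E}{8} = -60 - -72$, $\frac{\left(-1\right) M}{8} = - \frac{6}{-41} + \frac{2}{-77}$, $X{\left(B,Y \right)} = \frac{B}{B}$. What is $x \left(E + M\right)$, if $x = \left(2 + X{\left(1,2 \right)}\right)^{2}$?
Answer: $\frac{2700288}{3157} \approx 855.33$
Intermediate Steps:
$X{\left(B,Y \right)} = 1$
$M = - \frac{3040}{3157}$ ($M = - 8 \left(- \frac{6}{-41} + \frac{2}{-77}\right) = - 8 \left(\left(-6\right) \left(- \frac{1}{41}\right) + 2 \left(- \frac{1}{77}\right)\right) = - 8 \left(\frac{6}{41} - \frac{2}{77}\right) = \left(-8\right) \frac{380}{3157} = - \frac{3040}{3157} \approx -0.96294$)
$E = 96$ ($E = 8 \left(-60 - -72\right) = 8 \left(-60 + 72\right) = 8 \cdot 12 = 96$)
$x = 9$ ($x = \left(2 + 1\right)^{2} = 3^{2} = 9$)
$x \left(E + M\right) = 9 \left(96 - \frac{3040}{3157}\right) = 9 \cdot \frac{300032}{3157} = \frac{2700288}{3157}$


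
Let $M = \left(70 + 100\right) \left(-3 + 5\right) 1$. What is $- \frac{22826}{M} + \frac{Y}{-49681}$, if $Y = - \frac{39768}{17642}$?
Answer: $- \frac{5001585240433}{74500137170} \approx -67.135$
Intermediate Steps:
$M = 340$ ($M = 170 \cdot 2 \cdot 1 = 170 \cdot 2 = 340$)
$Y = - \frac{19884}{8821}$ ($Y = \left(-39768\right) \frac{1}{17642} = - \frac{19884}{8821} \approx -2.2542$)
$- \frac{22826}{M} + \frac{Y}{-49681} = - \frac{22826}{340} - \frac{19884}{8821 \left(-49681\right)} = \left(-22826\right) \frac{1}{340} - - \frac{19884}{438236101} = - \frac{11413}{170} + \frac{19884}{438236101} = - \frac{5001585240433}{74500137170}$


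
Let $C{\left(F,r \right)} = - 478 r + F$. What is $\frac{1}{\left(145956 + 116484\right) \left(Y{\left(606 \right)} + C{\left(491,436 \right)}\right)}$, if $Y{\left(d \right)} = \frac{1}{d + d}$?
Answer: $- \frac{101}{5511139463610} \approx -1.8327 \cdot 10^{-11}$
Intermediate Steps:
$Y{\left(d \right)} = \frac{1}{2 d}$
$C{\left(F,r \right)} = F - 478 r$
$\frac{1}{\left(145956 + 116484\right) \left(Y{\left(606 \right)} + C{\left(491,436 \right)}\right)} = \frac{1}{\left(145956 + 116484\right) \left(\frac{1}{2 \cdot 606} + \left(491 - 208408\right)\right)} = \frac{1}{262440 \left(\frac{1}{2} \cdot \frac{1}{606} + \left(491 - 208408\right)\right)} = \frac{1}{262440 \left(\frac{1}{1212} - 207917\right)} = \frac{1}{262440 \left(- \frac{251995403}{1212}\right)} = \frac{1}{- \frac{5511139463610}{101}} = - \frac{101}{5511139463610}$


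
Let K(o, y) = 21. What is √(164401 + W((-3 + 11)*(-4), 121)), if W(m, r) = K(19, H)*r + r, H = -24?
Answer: √167063 ≈ 408.73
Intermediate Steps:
W(m, r) = 22*r (W(m, r) = 21*r + r = 22*r)
√(164401 + W((-3 + 11)*(-4), 121)) = √(164401 + 22*121) = √(164401 + 2662) = √167063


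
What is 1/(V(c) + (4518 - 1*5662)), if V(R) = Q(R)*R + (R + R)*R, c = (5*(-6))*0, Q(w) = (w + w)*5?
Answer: -1/1144 ≈ -0.00087413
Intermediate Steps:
Q(w) = 10*w (Q(w) = (2*w)*5 = 10*w)
c = 0 (c = -30*0 = 0)
V(R) = 12*R**2 (V(R) = (10*R)*R + (R + R)*R = 10*R**2 + (2*R)*R = 10*R**2 + 2*R**2 = 12*R**2)
1/(V(c) + (4518 - 1*5662)) = 1/(12*0**2 + (4518 - 1*5662)) = 1/(12*0 + (4518 - 5662)) = 1/(0 - 1144) = 1/(-1144) = -1/1144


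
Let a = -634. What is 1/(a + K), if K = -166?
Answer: -1/800 ≈ -0.0012500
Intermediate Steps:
1/(a + K) = 1/(-634 - 166) = 1/(-800) = -1/800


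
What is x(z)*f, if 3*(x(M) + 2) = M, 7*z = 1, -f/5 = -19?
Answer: -3895/21 ≈ -185.48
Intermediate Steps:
f = 95 (f = -5*(-19) = 95)
z = ⅐ (z = (⅐)*1 = ⅐ ≈ 0.14286)
x(M) = -2 + M/3
x(z)*f = (-2 + (⅓)*(⅐))*95 = (-2 + 1/21)*95 = -41/21*95 = -3895/21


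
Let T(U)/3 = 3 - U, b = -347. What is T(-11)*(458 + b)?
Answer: 4662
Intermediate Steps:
T(U) = 9 - 3*U (T(U) = 3*(3 - U) = 9 - 3*U)
T(-11)*(458 + b) = (9 - 3*(-11))*(458 - 347) = (9 + 33)*111 = 42*111 = 4662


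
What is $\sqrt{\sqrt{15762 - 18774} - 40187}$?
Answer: $\sqrt{-40187 + 2 i \sqrt{753}} \approx 0.137 + 200.47 i$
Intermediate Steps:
$\sqrt{\sqrt{15762 - 18774} - 40187} = \sqrt{\sqrt{-3012} - 40187} = \sqrt{2 i \sqrt{753} - 40187} = \sqrt{-40187 + 2 i \sqrt{753}}$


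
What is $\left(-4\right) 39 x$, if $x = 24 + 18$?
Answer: $-6552$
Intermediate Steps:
$x = 42$
$\left(-4\right) 39 x = \left(-4\right) 39 \cdot 42 = \left(-156\right) 42 = -6552$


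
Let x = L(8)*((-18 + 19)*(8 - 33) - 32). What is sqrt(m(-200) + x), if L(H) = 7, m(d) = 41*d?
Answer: I*sqrt(8599) ≈ 92.731*I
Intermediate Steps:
x = -399 (x = 7*((-18 + 19)*(8 - 33) - 32) = 7*(1*(-25) - 32) = 7*(-25 - 32) = 7*(-57) = -399)
sqrt(m(-200) + x) = sqrt(41*(-200) - 399) = sqrt(-8200 - 399) = sqrt(-8599) = I*sqrt(8599)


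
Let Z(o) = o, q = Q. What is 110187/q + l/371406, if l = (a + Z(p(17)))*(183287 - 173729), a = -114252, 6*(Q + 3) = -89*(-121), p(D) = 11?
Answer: -1915606437741/665497651 ≈ -2878.5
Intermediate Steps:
Q = 10751/6 (Q = -3 + (-89*(-121))/6 = -3 + (1/6)*10769 = -3 + 10769/6 = 10751/6 ≈ 1791.8)
q = 10751/6 ≈ 1791.8
l = -1091915478 (l = (-114252 + 11)*(183287 - 173729) = -114241*9558 = -1091915478)
110187/q + l/371406 = 110187/(10751/6) - 1091915478/371406 = 110187*(6/10751) - 1091915478*1/371406 = 661122/10751 - 181985913/61901 = -1915606437741/665497651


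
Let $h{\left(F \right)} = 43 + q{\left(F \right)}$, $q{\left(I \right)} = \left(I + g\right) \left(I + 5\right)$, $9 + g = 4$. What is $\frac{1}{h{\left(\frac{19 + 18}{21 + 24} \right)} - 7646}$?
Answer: $- \frac{2025}{15445331} \approx -0.00013111$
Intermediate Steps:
$g = -5$ ($g = -9 + 4 = -5$)
$q{\left(I \right)} = \left(-5 + I\right) \left(5 + I\right)$ ($q{\left(I \right)} = \left(I - 5\right) \left(I + 5\right) = \left(-5 + I\right) \left(5 + I\right)$)
$h{\left(F \right)} = 18 + F^{2}$ ($h{\left(F \right)} = 43 + \left(-25 + F^{2}\right) = 18 + F^{2}$)
$\frac{1}{h{\left(\frac{19 + 18}{21 + 24} \right)} - 7646} = \frac{1}{\left(18 + \left(\frac{19 + 18}{21 + 24}\right)^{2}\right) - 7646} = \frac{1}{\left(18 + \left(\frac{37}{45}\right)^{2}\right) - 7646} = \frac{1}{\left(18 + \frac{1369}{2025}\right) - 7646} = \frac{1}{\frac{37819}{2025} - 7646} = \frac{1}{- \frac{15445331}{2025}} = - \frac{2025}{15445331}$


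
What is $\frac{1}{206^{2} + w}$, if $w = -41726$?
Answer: $\frac{1}{710} \approx 0.0014085$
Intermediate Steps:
$\frac{1}{206^{2} + w} = \frac{1}{206^{2} - 41726} = \frac{1}{42436 - 41726} = \frac{1}{710}$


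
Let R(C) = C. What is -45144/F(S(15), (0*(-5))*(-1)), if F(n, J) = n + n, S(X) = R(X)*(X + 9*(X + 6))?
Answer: -627/85 ≈ -7.3765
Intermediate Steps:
S(X) = X*(54 + 10*X) (S(X) = X*(X + 9*(X + 6)) = X*(X + 9*(6 + X)) = X*(X + (54 + 9*X)) = X*(54 + 10*X))
F(n, J) = 2*n
-45144/F(S(15), (0*(-5))*(-1)) = -45144*1/(60*(27 + 5*15)) = -45144*1/(60*(27 + 75)) = -45144/(2*(2*15*102)) = -45144/(2*3060) = -45144/6120 = -45144*1/6120 = -627/85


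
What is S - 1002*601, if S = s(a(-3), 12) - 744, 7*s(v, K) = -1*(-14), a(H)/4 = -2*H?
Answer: -602944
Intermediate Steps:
a(H) = -8*H (a(H) = 4*(-2*H) = -8*H)
s(v, K) = 2 (s(v, K) = (-1*(-14))/7 = (⅐)*14 = 2)
S = -742 (S = 2 - 744 = -742)
S - 1002*601 = -742 - 1002*601 = -742 - 602202 = -602944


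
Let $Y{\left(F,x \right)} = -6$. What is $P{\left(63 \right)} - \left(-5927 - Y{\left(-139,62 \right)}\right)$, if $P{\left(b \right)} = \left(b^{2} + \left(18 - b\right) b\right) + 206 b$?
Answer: $20033$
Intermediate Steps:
$P{\left(b \right)} = b^{2} + 206 b + b \left(18 - b\right)$ ($P{\left(b \right)} = \left(b^{2} + b \left(18 - b\right)\right) + 206 b = b^{2} + 206 b + b \left(18 - b\right)$)
$P{\left(63 \right)} - \left(-5927 - Y{\left(-139,62 \right)}\right) = 224 \cdot 63 - \left(-5927 - -6\right) = 14112 - \left(-5927 + 6\right) = 14112 - -5921 = 14112 + 5921 = 20033$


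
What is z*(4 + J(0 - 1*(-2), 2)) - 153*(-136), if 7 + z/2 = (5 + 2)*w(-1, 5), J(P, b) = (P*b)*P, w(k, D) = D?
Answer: 21480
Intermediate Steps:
J(P, b) = b*P²
z = 56 (z = -14 + 2*((5 + 2)*5) = -14 + 2*(7*5) = -14 + 2*35 = -14 + 70 = 56)
z*(4 + J(0 - 1*(-2), 2)) - 153*(-136) = 56*(4 + 2*(0 - 1*(-2))²) - 153*(-136) = 56*(4 + 2*(0 + 2)²) + 20808 = 56*(4 + 2*2²) + 20808 = 56*(4 + 2*4) + 20808 = 56*(4 + 8) + 20808 = 56*12 + 20808 = 672 + 20808 = 21480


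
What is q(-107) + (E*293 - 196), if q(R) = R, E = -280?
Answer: -82343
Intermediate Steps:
q(-107) + (E*293 - 196) = -107 + (-280*293 - 196) = -107 + (-82040 - 196) = -107 - 82236 = -82343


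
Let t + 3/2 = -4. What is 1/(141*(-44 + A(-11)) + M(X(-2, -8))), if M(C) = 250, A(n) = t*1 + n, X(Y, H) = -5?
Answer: -2/16561 ≈ -0.00012077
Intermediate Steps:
t = -11/2 (t = -3/2 - 4 = -11/2 ≈ -5.5000)
A(n) = -11/2 + n (A(n) = -11/2*1 + n = -11/2 + n)
1/(141*(-44 + A(-11)) + M(X(-2, -8))) = 1/(141*(-44 + (-11/2 - 11)) + 250) = 1/(141*(-44 - 33/2) + 250) = 1/(141*(-121/2) + 250) = 1/(-17061/2 + 250) = 1/(-16561/2) = -2/16561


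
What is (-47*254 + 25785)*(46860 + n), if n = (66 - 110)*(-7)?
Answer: 653135296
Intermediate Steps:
n = 308 (n = -44*(-7) = 308)
(-47*254 + 25785)*(46860 + n) = (-47*254 + 25785)*(46860 + 308) = (-11938 + 25785)*47168 = 13847*47168 = 653135296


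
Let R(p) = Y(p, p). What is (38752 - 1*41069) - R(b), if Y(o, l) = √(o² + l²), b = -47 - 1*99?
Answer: -2317 - 146*√2 ≈ -2523.5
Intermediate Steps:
b = -146 (b = -47 - 99 = -146)
Y(o, l) = √(l² + o²)
R(p) = √2*√(p²) (R(p) = √(p² + p²) = √(2*p²) = √2*√(p²))
(38752 - 1*41069) - R(b) = (38752 - 1*41069) - √2*√((-146)²) = (38752 - 41069) - √2*√21316 = -2317 - √2*146 = -2317 - 146*√2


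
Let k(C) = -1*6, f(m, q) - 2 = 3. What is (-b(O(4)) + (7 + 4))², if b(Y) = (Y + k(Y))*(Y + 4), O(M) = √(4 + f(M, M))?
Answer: 1024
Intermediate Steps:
f(m, q) = 5 (f(m, q) = 2 + 3 = 5)
k(C) = -6
O(M) = 3 (O(M) = √(4 + 5) = √9 = 3)
b(Y) = (-6 + Y)*(4 + Y) (b(Y) = (Y - 6)*(Y + 4) = (-6 + Y)*(4 + Y))
(-b(O(4)) + (7 + 4))² = (-(-24 + 3² - 2*3) + (7 + 4))² = (-(-24 + 9 - 6) + 11)² = (-1*(-21) + 11)² = (21 + 11)² = 32² = 1024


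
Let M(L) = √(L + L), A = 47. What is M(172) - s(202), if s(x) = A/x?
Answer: -47/202 + 2*√86 ≈ 18.315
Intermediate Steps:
s(x) = 47/x
M(L) = √2*√L (M(L) = √(2*L) = √2*√L)
M(172) - s(202) = √2*√172 - 47/202 = √2*(2*√43) - 47/202 = 2*√86 - 1*47/202 = 2*√86 - 47/202 = -47/202 + 2*√86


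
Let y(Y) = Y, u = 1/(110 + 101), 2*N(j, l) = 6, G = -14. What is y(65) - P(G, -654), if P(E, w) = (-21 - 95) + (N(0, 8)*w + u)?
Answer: 452172/211 ≈ 2143.0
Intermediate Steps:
N(j, l) = 3 (N(j, l) = (½)*6 = 3)
u = 1/211 ≈ 0.0047393
P(E, w) = -24475/211 + 3*w (P(E, w) = (-21 - 95) + (3*w + 1/211) = -116 + (1/211 + 3*w) = -24475/211 + 3*w)
y(65) - P(G, -654) = 65 - (-24475/211 + 3*(-654)) = 65 - (-24475/211 - 1962) = 65 - 1*(-438457/211) = 65 + 438457/211 = 452172/211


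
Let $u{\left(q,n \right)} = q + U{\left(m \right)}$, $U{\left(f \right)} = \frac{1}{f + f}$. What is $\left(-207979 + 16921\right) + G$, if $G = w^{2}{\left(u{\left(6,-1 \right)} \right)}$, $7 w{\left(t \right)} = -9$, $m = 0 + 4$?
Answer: $- \frac{9361761}{49} \approx -1.9106 \cdot 10^{5}$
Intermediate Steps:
$m = 4$
$U{\left(f \right)} = \frac{1}{2 f}$
$u{\left(q,n \right)} = \frac{1}{8} + q$ ($u{\left(q,n \right)} = q + \frac{1}{2 \cdot 4} = q + \frac{1}{2} \cdot \frac{1}{4} = q + \frac{1}{8} = \frac{1}{8} + q$)
$w{\left(t \right)} = - \frac{9}{7}$ ($w{\left(t \right)} = \frac{1}{7} \left(-9\right) = - \frac{9}{7}$)
$G = \frac{81}{49}$ ($G = \left(- \frac{9}{7}\right)^{2} = \frac{81}{49} \approx 1.6531$)
$\left(-207979 + 16921\right) + G = \left(-207979 + 16921\right) + \frac{81}{49} = -191058 + \frac{81}{49} = - \frac{9361761}{49}$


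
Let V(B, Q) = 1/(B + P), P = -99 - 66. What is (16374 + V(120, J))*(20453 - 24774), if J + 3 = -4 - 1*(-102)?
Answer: -3183838109/45 ≈ -7.0752e+7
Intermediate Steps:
J = 95 (J = -3 + (-4 - 1*(-102)) = -3 + (-4 + 102) = -3 + 98 = 95)
P = -165
V(B, Q) = 1/(-165 + B) (V(B, Q) = 1/(B - 165) = 1/(-165 + B))
(16374 + V(120, J))*(20453 - 24774) = (16374 + 1/(-165 + 120))*(20453 - 24774) = (16374 + 1/(-45))*(-4321) = (16374 - 1/45)*(-4321) = (736829/45)*(-4321) = -3183838109/45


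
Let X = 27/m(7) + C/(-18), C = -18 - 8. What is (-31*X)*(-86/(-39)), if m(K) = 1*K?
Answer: -890444/2457 ≈ -362.41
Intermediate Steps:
C = -26
m(K) = K
X = 334/63 (X = 27/7 - 26/(-18) = 27*(1/7) - 26*(-1/18) = 27/7 + 13/9 = 334/63 ≈ 5.3016)
(-31*X)*(-86/(-39)) = (-31*334/63)*(-86/(-39)) = -(-890444)*(-1)/(63*39) = -10354/63*86/39 = -890444/2457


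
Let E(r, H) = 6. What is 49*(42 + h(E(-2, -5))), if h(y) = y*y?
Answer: 3822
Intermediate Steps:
h(y) = y²
49*(42 + h(E(-2, -5))) = 49*(42 + 6²) = 49*(42 + 36) = 49*78 = 3822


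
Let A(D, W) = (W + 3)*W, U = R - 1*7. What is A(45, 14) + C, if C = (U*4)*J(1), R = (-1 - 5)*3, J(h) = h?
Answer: 138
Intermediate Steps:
R = -18 (R = -6*3 = -18)
U = -25 (U = -18 - 1*7 = -18 - 7 = -25)
A(D, W) = W*(3 + W) (A(D, W) = (3 + W)*W = W*(3 + W))
C = -100 (C = -25*4*1 = -100*1 = -100)
A(45, 14) + C = 14*(3 + 14) - 100 = 14*17 - 100 = 238 - 100 = 138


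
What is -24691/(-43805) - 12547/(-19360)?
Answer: 205527819/169612960 ≈ 1.2117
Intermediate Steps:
-24691/(-43805) - 12547/(-19360) = -24691*(-1/43805) - 12547*(-1/19360) = 24691/43805 + 12547/19360 = 205527819/169612960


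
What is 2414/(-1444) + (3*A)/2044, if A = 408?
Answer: -395845/368942 ≈ -1.0729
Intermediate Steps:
2414/(-1444) + (3*A)/2044 = 2414/(-1444) + (3*408)/2044 = 2414*(-1/1444) + 1224*(1/2044) = -1207/722 + 306/511 = -395845/368942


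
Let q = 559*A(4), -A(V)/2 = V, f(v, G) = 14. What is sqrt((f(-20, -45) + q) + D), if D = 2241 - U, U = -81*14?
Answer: 19*I*sqrt(3) ≈ 32.909*I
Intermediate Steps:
A(V) = -2*V
U = -1134
q = -4472 (q = 559*(-2*4) = 559*(-8) = -4472)
D = 3375 (D = 2241 - 1*(-1134) = 2241 + 1134 = 3375)
sqrt((f(-20, -45) + q) + D) = sqrt((14 - 4472) + 3375) = sqrt(-4458 + 3375) = sqrt(-1083) = 19*I*sqrt(3)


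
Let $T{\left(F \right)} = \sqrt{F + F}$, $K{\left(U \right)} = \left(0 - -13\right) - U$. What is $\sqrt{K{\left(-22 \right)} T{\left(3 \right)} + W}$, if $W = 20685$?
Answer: $\sqrt{20685 + 35 \sqrt{6}} \approx 144.12$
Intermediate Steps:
$K{\left(U \right)} = 13 - U$ ($K{\left(U \right)} = \left(0 + 13\right) - U = 13 - U$)
$T{\left(F \right)} = \sqrt{2} \sqrt{F}$ ($T{\left(F \right)} = \sqrt{2 F} = \sqrt{2} \sqrt{F}$)
$\sqrt{K{\left(-22 \right)} T{\left(3 \right)} + W} = \sqrt{\left(13 - -22\right) \sqrt{2} \sqrt{3} + 20685} = \sqrt{\left(13 + 22\right) \sqrt{6} + 20685} = \sqrt{35 \sqrt{6} + 20685} = \sqrt{20685 + 35 \sqrt{6}}$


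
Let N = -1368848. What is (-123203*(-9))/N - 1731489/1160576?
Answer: -228563953689/99290758528 ≈ -2.3020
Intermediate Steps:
(-123203*(-9))/N - 1731489/1160576 = -123203*(-9)/(-1368848) - 1731489/1160576 = 1108827*(-1/1368848) - 1731489*1/1160576 = -1108827/1368848 - 1731489/1160576 = -228563953689/99290758528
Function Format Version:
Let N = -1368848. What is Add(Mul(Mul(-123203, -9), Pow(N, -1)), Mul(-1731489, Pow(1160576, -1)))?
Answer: Rational(-228563953689, 99290758528) ≈ -2.3020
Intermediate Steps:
Add(Mul(Mul(-123203, -9), Pow(N, -1)), Mul(-1731489, Pow(1160576, -1))) = Add(Mul(Mul(-123203, -9), Pow(-1368848, -1)), Mul(-1731489, Pow(1160576, -1))) = Add(Mul(1108827, Rational(-1, 1368848)), Mul(-1731489, Rational(1, 1160576))) = Add(Rational(-1108827, 1368848), Rational(-1731489, 1160576)) = Rational(-228563953689, 99290758528)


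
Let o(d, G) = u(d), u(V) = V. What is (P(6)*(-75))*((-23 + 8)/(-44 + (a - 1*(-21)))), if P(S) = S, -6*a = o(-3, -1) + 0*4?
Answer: -300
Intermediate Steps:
o(d, G) = d
a = ½ (a = -(-3 + 0*4)/6 = -(-3 + 0)/6 = -⅙*(-3) = ½ ≈ 0.50000)
(P(6)*(-75))*((-23 + 8)/(-44 + (a - 1*(-21)))) = (6*(-75))*((-23 + 8)/(-44 + (½ - 1*(-21)))) = -(-6750)/(-44 + (½ + 21)) = -(-6750)/(-44 + 43/2) = -(-6750)/(-45/2) = -(-6750)*(-2)/45 = -450*⅔ = -300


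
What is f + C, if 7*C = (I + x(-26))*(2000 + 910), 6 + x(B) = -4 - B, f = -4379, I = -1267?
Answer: -3671063/7 ≈ -5.2444e+5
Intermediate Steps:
x(B) = -10 - B (x(B) = -6 + (-4 - B) = -10 - B)
C = -3640410/7 (C = ((-1267 + (-10 - 1*(-26)))*(2000 + 910))/7 = ((-1267 + (-10 + 26))*2910)/7 = ((-1267 + 16)*2910)/7 = (-1251*2910)/7 = (⅐)*(-3640410) = -3640410/7 ≈ -5.2006e+5)
f + C = -4379 - 3640410/7 = -3671063/7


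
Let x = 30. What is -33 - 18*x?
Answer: -573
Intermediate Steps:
-33 - 18*x = -33 - 18*30 = -33 - 540 = -573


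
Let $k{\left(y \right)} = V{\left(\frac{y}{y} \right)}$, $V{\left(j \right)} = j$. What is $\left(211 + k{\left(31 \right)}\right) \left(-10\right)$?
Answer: $-2120$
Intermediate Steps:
$k{\left(y \right)} = 1$ ($k{\left(y \right)} = \frac{y}{y} = 1$)
$\left(211 + k{\left(31 \right)}\right) \left(-10\right) = \left(211 + 1\right) \left(-10\right) = 212 \left(-10\right) = -2120$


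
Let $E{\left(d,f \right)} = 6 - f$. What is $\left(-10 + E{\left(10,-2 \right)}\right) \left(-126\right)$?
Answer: $252$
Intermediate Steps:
$\left(-10 + E{\left(10,-2 \right)}\right) \left(-126\right) = \left(-10 + \left(6 - -2\right)\right) \left(-126\right) = \left(-10 + \left(6 + 2\right)\right) \left(-126\right) = \left(-10 + 8\right) \left(-126\right) = \left(-2\right) \left(-126\right) = 252$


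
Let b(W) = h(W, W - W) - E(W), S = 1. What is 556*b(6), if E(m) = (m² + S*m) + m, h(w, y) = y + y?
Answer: -26688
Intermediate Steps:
h(w, y) = 2*y
E(m) = m² + 2*m (E(m) = (m² + 1*m) + m = (m² + m) + m = (m + m²) + m = m² + 2*m)
b(W) = -W*(2 + W) (b(W) = 2*(W - W) - W*(2 + W) = 2*0 - W*(2 + W) = 0 - W*(2 + W) = -W*(2 + W))
556*b(6) = 556*(-1*6*(2 + 6)) = 556*(-1*6*8) = 556*(-48) = -26688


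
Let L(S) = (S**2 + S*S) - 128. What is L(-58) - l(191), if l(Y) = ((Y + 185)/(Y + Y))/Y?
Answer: 240774412/36481 ≈ 6600.0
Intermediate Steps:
l(Y) = (185 + Y)/(2*Y**2) (l(Y) = ((185 + Y)/((2*Y)))/Y = ((185 + Y)*(1/(2*Y)))/Y = ((185 + Y)/(2*Y))/Y = (185 + Y)/(2*Y**2))
L(S) = -128 + 2*S**2 (L(S) = (S**2 + S**2) - 128 = 2*S**2 - 128 = -128 + 2*S**2)
L(-58) - l(191) = (-128 + 2*(-58)**2) - (185 + 191)/(2*191**2) = (-128 + 2*3364) - 376/(2*36481) = (-128 + 6728) - 1*188/36481 = 6600 - 188/36481 = 240774412/36481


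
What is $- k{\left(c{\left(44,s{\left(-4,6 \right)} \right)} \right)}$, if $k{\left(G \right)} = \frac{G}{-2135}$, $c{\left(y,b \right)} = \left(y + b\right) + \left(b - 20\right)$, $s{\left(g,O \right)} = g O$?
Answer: $- \frac{24}{2135} \approx -0.011241$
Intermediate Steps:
$s{\left(g,O \right)} = O g$
$c{\left(y,b \right)} = -20 + y + 2 b$ ($c{\left(y,b \right)} = \left(b + y\right) + \left(-20 + b\right) = -20 + y + 2 b$)
$k{\left(G \right)} = - \frac{G}{2135}$ ($k{\left(G \right)} = G \left(- \frac{1}{2135}\right) = - \frac{G}{2135}$)
$- k{\left(c{\left(44,s{\left(-4,6 \right)} \right)} \right)} = - \frac{\left(-1\right) \left(-20 + 44 + 2 \cdot 6 \left(-4\right)\right)}{2135} = - \frac{\left(-1\right) \left(-20 + 44 + 2 \left(-24\right)\right)}{2135} = - \frac{\left(-1\right) \left(-20 + 44 - 48\right)}{2135} = - \frac{\left(-1\right) \left(-24\right)}{2135} = \left(-1\right) \frac{24}{2135} = - \frac{24}{2135}$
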